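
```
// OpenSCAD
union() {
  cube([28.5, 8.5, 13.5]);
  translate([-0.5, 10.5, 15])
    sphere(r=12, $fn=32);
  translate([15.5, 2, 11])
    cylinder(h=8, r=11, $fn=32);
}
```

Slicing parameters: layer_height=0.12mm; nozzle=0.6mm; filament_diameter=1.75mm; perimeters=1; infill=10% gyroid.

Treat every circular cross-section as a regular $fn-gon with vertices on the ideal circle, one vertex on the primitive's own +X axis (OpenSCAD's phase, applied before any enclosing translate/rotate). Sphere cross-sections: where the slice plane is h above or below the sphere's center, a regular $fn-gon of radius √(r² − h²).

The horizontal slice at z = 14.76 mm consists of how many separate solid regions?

1

At z = 14.76 mm: the cube is not intersected at this z (z outside [0, 13.5]); the r=12 sphere at (-0.5, 10.5) slices to a regular 32-gon of circumradius 11.998 (√(r²−h²) with h=0.24 from center); the r=11 cylinder at (15.5, 2) gives a regular 32-gon of circumradius 11 (constant along its height); Taking the union: the regions partially overlap (shared area 45.97 mm²), so overlapping operands fuse into one piece — 1 connected region. The result has 1 disconnected region.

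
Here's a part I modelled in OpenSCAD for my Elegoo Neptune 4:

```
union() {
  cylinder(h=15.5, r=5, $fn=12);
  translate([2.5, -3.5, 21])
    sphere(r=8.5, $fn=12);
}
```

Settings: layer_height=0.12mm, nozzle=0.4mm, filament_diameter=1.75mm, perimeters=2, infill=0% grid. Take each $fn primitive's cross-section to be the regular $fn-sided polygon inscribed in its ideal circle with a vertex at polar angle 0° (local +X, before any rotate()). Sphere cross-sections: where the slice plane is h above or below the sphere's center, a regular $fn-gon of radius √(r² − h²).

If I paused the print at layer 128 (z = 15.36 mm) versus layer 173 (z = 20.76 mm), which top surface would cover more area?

Layer 128 (z = 15.36): the r=5 cylinder gives a regular 12-gon of circumradius 5 (constant along its height) (area = (12/2)·5.000²·sin(360°/12) = 75.00 mm²); the r=8.5 sphere at (2.5, -3.5) slices to a regular 12-gon of circumradius 6.359 (√(r²−h²) with h=5.64 from center) (area = (12/2)·6.359²·sin(360°/12) = 121.32 mm²); Combining (union): the regions partially overlap — summed areas 196.32 mm² minus the doubly-counted overlap 49.10 mm² gives 147.23 mm² — area = 147.23 mm². So its area = 147.23 mm². Layer 173 (z = 20.76): the cylinder is absent (z outside [0, 15.5]); the r=8.5 sphere at (2.5, -3.5) slices to a regular 12-gon of circumradius 8.497 (√(r²−h²) with h=0.24 from center) (area = (12/2)·8.497²·sin(360°/12) = 216.58 mm²); Merging all regions: only the r=8.5 sphere at (2.5, -3.5) is present, so the union is just that shape — area = 216.58 mm². So its area = 216.58 mm². Layer 173 is larger (216.58 vs 147.23 mm²).

layer 173 (z = 20.76 mm)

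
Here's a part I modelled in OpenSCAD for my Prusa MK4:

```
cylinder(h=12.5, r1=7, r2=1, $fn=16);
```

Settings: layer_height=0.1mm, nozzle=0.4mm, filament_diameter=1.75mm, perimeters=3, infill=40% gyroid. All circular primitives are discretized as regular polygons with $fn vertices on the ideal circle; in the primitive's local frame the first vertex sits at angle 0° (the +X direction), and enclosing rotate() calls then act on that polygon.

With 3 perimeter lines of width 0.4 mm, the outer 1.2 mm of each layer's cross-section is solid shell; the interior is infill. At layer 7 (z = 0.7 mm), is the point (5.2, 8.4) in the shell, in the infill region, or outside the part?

outside

At z = 0.7 mm: the cone: at t=0.056 of its height the radius interpolates to r₁+(r₂−r₁)t = 6.664, giving a regular 16-gon of that circumradius. Overall, the cross-section is a single solid region. The nearest boundary edge runs (4.71, 4.71)→(2.55, 6.16); distance from the point to it = 3.34 mm. The point is not inside any of the regions above, so it lies outside the cross-section (3.34 mm from the nearest boundary).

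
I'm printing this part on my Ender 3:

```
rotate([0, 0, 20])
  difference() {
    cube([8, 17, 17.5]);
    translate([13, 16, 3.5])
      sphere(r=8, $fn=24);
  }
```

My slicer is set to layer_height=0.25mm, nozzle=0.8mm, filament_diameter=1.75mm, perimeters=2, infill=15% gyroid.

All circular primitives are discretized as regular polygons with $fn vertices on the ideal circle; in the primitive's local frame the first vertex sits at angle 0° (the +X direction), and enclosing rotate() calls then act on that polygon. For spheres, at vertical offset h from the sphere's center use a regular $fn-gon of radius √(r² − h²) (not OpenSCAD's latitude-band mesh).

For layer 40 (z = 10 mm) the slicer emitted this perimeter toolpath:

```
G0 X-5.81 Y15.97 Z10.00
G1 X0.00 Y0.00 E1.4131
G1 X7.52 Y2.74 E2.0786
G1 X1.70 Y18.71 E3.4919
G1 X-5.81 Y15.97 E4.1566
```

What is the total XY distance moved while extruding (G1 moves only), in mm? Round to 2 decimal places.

Sum the Euclidean lengths of each G1 segment: total = 49.99 mm.

49.99 mm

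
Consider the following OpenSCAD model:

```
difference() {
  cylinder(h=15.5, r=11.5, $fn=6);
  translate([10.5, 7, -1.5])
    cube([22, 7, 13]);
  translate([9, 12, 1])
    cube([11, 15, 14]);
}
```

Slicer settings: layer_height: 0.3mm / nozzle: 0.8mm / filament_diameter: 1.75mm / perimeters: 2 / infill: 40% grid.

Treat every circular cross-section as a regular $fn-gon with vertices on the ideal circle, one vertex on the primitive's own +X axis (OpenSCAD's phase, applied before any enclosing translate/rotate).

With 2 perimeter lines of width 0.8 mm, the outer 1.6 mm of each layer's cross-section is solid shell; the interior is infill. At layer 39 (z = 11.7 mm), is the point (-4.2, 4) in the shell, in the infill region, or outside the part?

infill

At z = 11.7 mm: the cylinder: section is a regular 6-gon, circumradius r=11.5; the cube at (10.5, 7) is absent (z outside [-1.5, 11.5]); the cube at (9, 12) (footprint 11×15) is included at this height; After the difference (first − rest): starting from the r=11.5 cylinder, the 11×15 cube at (9, 12) misses the remaining region (no effect) — 1 connected region. Overall, the cross-section is a single solid region. The nearest boundary edge runs (-11.50, 0.00)→(-5.75, 9.96); distance from the point to it = 4.32 mm. The point is inside the cross-section and 4.32 mm from the nearest boundary — more than the 1.6 mm shell width (2 × 0.8), so it's in the infill interior.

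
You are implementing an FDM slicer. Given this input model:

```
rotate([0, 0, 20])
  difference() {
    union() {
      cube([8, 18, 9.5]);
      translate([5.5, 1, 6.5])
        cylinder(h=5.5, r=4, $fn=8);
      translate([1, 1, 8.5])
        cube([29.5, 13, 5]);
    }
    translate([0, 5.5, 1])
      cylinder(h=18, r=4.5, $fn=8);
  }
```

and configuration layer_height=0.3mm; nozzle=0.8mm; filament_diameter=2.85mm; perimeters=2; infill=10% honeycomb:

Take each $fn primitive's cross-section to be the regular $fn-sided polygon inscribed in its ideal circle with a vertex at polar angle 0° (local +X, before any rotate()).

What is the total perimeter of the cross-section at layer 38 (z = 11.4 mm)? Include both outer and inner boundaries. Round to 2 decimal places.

92.69 mm

At z = 11.4 mm: the cube is not intersected at this z (z outside [0, 9.5]); the cylinder at (5.5, 1): section is a regular 8-gon, circumradius r=4 (perimeter = 2·8·4.000·sin(180°/8) = 24.49 mm); the cube at (1, 1) is present — its section is the full 29.5×13 rectangle (perimeter 85.00 mm); Merging all regions: the regions partially overlap (shared area 22.63 mm²), so the edge portions inside another operand are dropped and the merged outline is re-measured after clipping — boundary = 89.25 mm; the cylinder at (0, 5.5): section is a regular 8-gon, circumradius r=4.5 (perimeter = 2·8·4.500·sin(180°/8) = 27.55 mm); After the difference (first − rest): starting from that combined region, the r=4.5 cylinder at (0, 5.5) partially overlaps it — only the 20.05 mm² overlap (of its 57.28 mm²) is removed, clipping the outline — boundary = 92.69 mm; (whole slice rotated 20° about Z — lengths, areas and connectivity unchanged). Overall, the cross-section is a single solid region. Total boundary length (outer) = 92.69 mm.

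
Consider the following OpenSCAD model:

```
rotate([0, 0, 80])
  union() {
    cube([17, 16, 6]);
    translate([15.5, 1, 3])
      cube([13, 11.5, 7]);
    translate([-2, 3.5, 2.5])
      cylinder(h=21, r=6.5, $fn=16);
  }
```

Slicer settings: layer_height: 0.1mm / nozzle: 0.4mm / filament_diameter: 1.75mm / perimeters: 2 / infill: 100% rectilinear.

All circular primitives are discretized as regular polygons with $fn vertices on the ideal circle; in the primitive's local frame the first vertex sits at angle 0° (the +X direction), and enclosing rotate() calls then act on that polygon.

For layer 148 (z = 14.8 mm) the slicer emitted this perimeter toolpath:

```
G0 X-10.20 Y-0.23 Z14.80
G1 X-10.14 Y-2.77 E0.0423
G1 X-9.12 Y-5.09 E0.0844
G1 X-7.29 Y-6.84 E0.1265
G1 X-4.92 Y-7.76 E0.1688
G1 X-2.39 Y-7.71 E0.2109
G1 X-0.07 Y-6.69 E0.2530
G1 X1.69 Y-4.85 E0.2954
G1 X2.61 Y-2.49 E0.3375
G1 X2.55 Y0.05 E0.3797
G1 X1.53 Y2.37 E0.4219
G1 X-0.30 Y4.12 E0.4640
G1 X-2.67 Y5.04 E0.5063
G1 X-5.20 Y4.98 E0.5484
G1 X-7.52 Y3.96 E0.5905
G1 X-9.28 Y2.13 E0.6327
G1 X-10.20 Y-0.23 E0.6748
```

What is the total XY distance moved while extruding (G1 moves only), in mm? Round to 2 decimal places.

40.58 mm

Sum the Euclidean lengths of each G1 segment: total = 40.58 mm.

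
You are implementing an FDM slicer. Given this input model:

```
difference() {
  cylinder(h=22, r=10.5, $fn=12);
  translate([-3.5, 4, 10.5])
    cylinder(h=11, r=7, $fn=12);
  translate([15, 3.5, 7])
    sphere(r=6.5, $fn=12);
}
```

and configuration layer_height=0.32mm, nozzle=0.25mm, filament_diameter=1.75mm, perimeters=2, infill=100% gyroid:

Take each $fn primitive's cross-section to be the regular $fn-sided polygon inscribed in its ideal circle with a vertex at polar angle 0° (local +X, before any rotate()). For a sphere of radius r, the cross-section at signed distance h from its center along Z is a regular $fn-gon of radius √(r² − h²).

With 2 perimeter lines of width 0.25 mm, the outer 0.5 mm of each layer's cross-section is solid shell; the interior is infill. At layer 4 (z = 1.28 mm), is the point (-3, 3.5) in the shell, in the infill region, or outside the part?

At z = 1.28 mm: the r=10.5 cylinder gives a regular 12-gon of circumradius 10.5 (constant along its height); the cylinder at (-3.5, 4) does not reach this height (z outside [10.5, 21.5]); the r=6.5 sphere at (15, 3.5) slices to a regular 12-gon of circumradius 3.087 (√(r²−h²) with h=5.72 from center); Taking the first minus the rest: starting from the r=10.5 cylinder, the r=6.5 sphere at (15, 3.5) misses the remaining region (no effect) — 1 connected region. Overall, the cross-section is a single solid region. The nearest boundary edge runs (-9.09, 5.25)→(-5.25, 9.09); distance from the point to it = 5.55 mm. The point is inside the cross-section and 5.55 mm from the nearest boundary — more than the 0.5 mm shell width (2 × 0.25), so it's in the infill interior.

infill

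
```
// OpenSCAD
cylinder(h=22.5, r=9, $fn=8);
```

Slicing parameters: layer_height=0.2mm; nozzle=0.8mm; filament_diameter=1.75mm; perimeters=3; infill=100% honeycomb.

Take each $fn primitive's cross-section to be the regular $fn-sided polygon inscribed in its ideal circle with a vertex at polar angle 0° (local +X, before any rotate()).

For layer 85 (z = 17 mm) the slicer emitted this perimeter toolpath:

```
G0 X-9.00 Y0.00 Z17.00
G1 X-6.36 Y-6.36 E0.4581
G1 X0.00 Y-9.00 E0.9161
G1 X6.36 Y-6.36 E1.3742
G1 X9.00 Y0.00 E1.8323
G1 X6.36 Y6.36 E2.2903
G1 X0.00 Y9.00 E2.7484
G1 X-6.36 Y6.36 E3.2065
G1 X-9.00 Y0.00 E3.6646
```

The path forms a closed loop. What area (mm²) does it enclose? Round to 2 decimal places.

228.96 mm²

Apply the shoelace formula to the sequence of (X, Y) vertices; enclosed area = 228.96 mm².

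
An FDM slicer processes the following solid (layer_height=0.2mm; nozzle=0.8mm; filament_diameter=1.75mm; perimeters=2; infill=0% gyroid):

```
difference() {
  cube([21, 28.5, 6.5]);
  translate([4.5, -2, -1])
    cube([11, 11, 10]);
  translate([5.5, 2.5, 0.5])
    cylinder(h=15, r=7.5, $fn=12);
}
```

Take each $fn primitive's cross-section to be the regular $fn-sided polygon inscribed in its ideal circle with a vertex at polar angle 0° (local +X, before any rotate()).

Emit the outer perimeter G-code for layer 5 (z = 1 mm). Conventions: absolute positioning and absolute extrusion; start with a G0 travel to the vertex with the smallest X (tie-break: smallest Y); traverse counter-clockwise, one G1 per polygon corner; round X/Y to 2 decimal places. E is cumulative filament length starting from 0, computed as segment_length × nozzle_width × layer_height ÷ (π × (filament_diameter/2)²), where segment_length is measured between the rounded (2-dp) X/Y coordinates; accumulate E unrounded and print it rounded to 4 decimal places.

At z = 1 mm: the cube is present — its section is the full 21×28.5 rectangle; the cube at (4.5, -2) (footprint 11×11) is included at this height; the r=7.5 cylinder at (5.5, 2.5) contributes a regular 12-gon of circumradius 7.5; After the difference (first − rest): starting from the 21×28.5 cube, the 11×11 cube at (4.5, -2) partially overlaps it — only the 99.00 mm² overlap (of its 121.00 mm²) is removed, clipping the outline; the r=7.5 cylinder at (5.5, 2.5) partially overlaps it — only the 42.69 mm² overlap (of its 168.75 mm²) is removed, clipping the outline — 1 connected region. The outline is a single polygon with 9 vertices. Extrusion per mm of travel: 0.8 × 0.2 / (π × 0.875²) = 0.066520. Accumulating E over each segment gives final E = 6.7676.

G0 X0.00 Y7.25 Z1.00
G1 X1.75 Y9.00 E0.1646
G1 X5.50 Y10.00 E0.4228
G1 X9.23 Y9.00 E0.6797
G1 X15.50 Y9.00 E1.0968
G1 X15.50 Y0.00 E1.6954
G1 X21.00 Y0.00 E2.0613
G1 X21.00 Y28.50 E3.9571
G1 X0.00 Y28.50 E5.3541
G1 X0.00 Y7.25 E6.7676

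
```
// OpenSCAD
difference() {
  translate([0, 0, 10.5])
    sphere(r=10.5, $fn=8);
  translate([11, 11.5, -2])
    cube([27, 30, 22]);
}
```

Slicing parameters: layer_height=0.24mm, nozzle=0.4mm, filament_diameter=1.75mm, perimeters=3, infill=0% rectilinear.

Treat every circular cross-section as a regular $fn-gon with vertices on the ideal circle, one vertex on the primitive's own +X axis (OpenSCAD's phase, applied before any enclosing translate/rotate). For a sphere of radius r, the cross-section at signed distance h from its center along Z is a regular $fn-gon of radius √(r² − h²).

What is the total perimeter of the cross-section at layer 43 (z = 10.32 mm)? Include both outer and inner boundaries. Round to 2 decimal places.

At z = 10.32 mm: the r=10.5 sphere contributes a regular 8-gon of circumradius √(10.5²−0.18²) = 10.498 (perimeter = 2·8·10.498·sin(180°/8) = 64.28 mm); the cube at (11, 11.5) (footprint 27×30) is included at this height (perimeter 114.00 mm); Taking the first minus the rest: starting from the r=10.5 sphere, the 27×30 cube at (11, 11.5) misses the remaining region (no effect) — boundary = 64.28 mm. Overall, the cross-section is a single solid region. Total boundary length (outer) = 64.28 mm.

64.28 mm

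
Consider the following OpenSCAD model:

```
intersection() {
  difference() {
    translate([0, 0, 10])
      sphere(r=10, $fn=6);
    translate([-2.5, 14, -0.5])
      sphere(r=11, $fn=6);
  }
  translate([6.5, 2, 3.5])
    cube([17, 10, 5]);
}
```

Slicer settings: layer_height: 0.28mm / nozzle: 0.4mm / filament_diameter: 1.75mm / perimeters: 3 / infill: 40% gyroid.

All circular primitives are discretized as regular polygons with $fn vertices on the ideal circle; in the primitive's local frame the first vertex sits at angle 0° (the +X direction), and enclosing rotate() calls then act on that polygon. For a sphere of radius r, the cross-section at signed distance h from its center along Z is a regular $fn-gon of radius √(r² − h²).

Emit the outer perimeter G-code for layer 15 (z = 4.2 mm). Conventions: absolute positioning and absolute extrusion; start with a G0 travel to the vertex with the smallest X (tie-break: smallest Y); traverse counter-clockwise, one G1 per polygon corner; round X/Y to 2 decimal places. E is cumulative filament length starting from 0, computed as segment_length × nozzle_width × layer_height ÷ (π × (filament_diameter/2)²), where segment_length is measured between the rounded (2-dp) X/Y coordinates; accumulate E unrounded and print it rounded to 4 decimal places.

G0 X6.50 Y2.00 Z4.20
G1 X6.99 Y2.00 E0.0228
G1 X6.50 Y2.85 E0.0685
G1 X6.50 Y2.00 E0.1081

At z = 4.2 mm: the r=10 sphere contributes a regular 6-gon of circumradius √(10²−5.8²) = 8.146; the r=11 sphere at (-2.5, 14) slices to a regular 6-gon of circumradius 9.945 (√(r²−h²) with h=4.7 from center); Taking the first minus the rest: starting from the r=10 sphere, the r=11 sphere at (-2.5, 14) partially overlaps it — only the 12.52 mm² overlap (of its 256.98 mm²) is removed, clipping the outline — 1 connected region; the cube at (6.5, 2) (footprint 17×10) is included at this height; After intersecting: the 17×10 cube at (6.5, 2) partially overlaps that combined region; clipping to the common part keeps 0.21 mm² — 1 connected region. The outline is a single polygon with 3 vertices. Extrusion per mm of travel: 0.4 × 0.28 / (π × 0.875²) = 0.046564. Accumulating E over each segment gives final E = 0.1081.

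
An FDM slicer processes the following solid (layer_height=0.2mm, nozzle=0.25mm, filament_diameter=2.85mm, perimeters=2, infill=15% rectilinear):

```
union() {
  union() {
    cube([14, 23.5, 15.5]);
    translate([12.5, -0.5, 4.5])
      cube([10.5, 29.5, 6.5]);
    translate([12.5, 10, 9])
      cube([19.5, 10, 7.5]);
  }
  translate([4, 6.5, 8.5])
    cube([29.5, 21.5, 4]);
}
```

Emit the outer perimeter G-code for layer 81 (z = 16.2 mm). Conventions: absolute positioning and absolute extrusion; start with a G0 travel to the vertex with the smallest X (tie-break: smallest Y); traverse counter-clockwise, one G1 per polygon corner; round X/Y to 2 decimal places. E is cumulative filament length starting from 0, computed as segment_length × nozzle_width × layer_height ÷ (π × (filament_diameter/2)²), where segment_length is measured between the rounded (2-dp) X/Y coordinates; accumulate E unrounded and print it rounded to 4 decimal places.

At z = 16.2 mm: the cube is absent (z outside [0, 15.5]); the cube at (12.5, -0.5) does not reach this height (z outside [4.5, 11]); the cube at (12.5, 10) (footprint 19.5×10) is included at this height; Taking the union: only the 19.5×10 cube at (12.5, 10) is present, so the union is just that shape — 1 connected region; the cube at (4, 6.5) does not reach this height (z outside [8.5, 12.5]); Combining (union): only the result so far is present, so the union is just that shape — 1 connected region. The outline is a single polygon with 4 vertices. Extrusion per mm of travel: 0.25 × 0.2 / (π × 1.425²) = 0.007838. Accumulating E over each segment gives final E = 0.4624.

G0 X12.50 Y10.00 Z16.20
G1 X32.00 Y10.00 E0.1528
G1 X32.00 Y20.00 E0.2312
G1 X12.50 Y20.00 E0.3840
G1 X12.50 Y10.00 E0.4624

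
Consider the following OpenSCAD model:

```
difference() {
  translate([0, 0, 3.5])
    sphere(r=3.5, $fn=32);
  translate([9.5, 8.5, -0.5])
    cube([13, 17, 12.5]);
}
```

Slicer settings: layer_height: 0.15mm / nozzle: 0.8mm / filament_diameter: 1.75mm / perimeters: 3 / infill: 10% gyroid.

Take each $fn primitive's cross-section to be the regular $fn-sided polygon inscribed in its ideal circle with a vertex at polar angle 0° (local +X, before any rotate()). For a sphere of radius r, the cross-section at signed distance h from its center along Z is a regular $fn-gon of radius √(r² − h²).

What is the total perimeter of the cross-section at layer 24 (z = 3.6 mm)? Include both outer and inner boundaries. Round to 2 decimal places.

21.95 mm

At z = 3.6 mm: the r=3.5 sphere slices to a regular 32-gon of circumradius 3.499 (√(r²−h²) with h=0.1 from center) (perimeter = 2·32·3.499·sin(180°/32) = 21.95 mm); the 13×17 cube at (9.5, 8.5) contributes its full rectangle (perimeter 60.00 mm); After the difference (first − rest): starting from the r=3.5 sphere, the 13×17 cube at (9.5, 8.5) misses the remaining region (no effect) — boundary = 21.95 mm. Overall, the cross-section is a single solid region. Total boundary length (outer) = 21.95 mm.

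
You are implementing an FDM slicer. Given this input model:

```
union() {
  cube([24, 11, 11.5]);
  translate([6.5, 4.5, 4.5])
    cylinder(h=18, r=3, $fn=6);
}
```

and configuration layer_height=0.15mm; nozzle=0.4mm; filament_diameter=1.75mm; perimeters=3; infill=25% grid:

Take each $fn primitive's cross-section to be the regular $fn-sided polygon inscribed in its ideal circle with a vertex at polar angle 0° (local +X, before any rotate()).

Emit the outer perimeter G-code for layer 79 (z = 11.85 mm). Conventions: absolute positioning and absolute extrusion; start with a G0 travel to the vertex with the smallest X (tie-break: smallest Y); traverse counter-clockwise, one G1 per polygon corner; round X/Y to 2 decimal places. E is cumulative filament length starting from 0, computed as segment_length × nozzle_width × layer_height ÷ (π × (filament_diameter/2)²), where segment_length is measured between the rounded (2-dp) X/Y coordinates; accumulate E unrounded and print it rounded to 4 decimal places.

At z = 11.85 mm: the cube does not reach this height (z outside [0, 11.5]); the r=3 cylinder at (6.5, 4.5) gives a regular 6-gon of circumradius 3 (constant along its height); Combining (union): only the r=3 cylinder at (6.5, 4.5) is present, so the union is just that shape — 1 connected region. The outline is a single polygon with 6 vertices. Extrusion per mm of travel: 0.4 × 0.15 / (π × 0.875²) = 0.024945. Accumulating E over each segment gives final E = 0.4492.

G0 X3.50 Y4.50 Z11.85
G1 X5.00 Y1.90 E0.0749
G1 X8.00 Y1.90 E0.1497
G1 X9.50 Y4.50 E0.2246
G1 X8.00 Y7.10 E0.2995
G1 X5.00 Y7.10 E0.3743
G1 X3.50 Y4.50 E0.4492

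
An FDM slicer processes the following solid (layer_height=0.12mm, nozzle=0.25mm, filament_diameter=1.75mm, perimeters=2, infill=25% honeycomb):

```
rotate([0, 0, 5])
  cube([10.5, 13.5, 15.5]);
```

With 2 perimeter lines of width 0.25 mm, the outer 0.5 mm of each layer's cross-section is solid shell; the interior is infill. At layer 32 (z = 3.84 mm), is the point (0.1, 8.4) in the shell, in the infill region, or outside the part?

At z = 3.84 mm: the cube is present — its section is the full 10.5×13.5 rectangle; (whole slice rotated 5° about Z — lengths, areas and connectivity unchanged). Overall, the cross-section is a single solid region. Undo the 5° rotation: the query point maps to (0.832, 8.359) in the un-rotated model frame. The nearest boundary edge runs (0.00, 13.50)→(0.00, 0.00); distance from the point to it = 0.83 mm. The point is inside the cross-section and 0.83 mm from the nearest boundary — more than the 0.5 mm shell width (2 × 0.25), so it's in the infill interior.

infill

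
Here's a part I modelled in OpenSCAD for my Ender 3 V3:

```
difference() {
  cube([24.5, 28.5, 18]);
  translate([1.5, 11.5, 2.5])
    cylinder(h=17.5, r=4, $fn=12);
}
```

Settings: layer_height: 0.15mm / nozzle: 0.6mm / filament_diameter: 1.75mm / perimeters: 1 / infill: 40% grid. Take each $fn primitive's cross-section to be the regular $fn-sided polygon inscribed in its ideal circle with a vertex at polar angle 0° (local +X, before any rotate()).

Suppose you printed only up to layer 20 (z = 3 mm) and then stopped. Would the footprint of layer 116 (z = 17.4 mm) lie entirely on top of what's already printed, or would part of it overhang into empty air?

Compare the two slices. At z = 3: the cube is present — its section is the full 24.5×28.5 rectangle (area 698.25 mm²); the r=4 cylinder at (1.5, 11.5) contributes a regular 12-gon of circumradius 4 (area = (12/2)·4.000²·sin(360°/12) = 48.00 mm²); After the difference (first − rest): starting from the 24.5×28.5 cube (698.25 mm²), the r=4 cylinder at (1.5, 11.5) partially overlaps it — only the 35.40 mm² overlap (of its 48.00 mm²) is removed, clipping the outline — area = 662.85 mm². At z = 17.4: the 24.5×28.5 cube contributes its full rectangle (area 698.25 mm²); the r=4 cylinder at (1.5, 11.5) gives a regular 12-gon of circumradius 4 (constant along its height) (area = (12/2)·4.000²·sin(360°/12) = 48.00 mm²); After the difference (first − rest): starting from the 24.5×28.5 cube (698.25 mm²), the r=4 cylinder at (1.5, 11.5) partially overlaps it — only the 35.40 mm² overlap (of its 48.00 mm²) is removed, clipping the outline — area = 662.85 mm². Checking containment: the cross-section at z = 17.4 is a subset of the cross-section at z = 3.

entirely on top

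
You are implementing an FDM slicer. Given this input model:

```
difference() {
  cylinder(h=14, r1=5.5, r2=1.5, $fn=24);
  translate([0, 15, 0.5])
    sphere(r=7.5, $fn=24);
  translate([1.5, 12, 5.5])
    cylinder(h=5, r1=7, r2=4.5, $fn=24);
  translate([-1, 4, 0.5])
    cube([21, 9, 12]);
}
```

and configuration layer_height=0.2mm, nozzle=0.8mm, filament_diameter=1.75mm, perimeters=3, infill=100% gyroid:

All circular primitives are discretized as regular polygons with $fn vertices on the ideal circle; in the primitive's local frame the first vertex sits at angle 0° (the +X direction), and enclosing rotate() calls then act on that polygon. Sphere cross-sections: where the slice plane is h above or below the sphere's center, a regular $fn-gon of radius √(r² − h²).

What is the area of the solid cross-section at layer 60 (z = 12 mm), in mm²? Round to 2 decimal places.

At z = 12 mm: the cone (r1=5.5→r2=1.5) has section circumradius 2.071 here — a regular 24-gon (area = (24/2)·2.071²·sin(360°/24) = 13.33 mm²); the sphere at (0, 15) is absent (|z−center|=11.500 > r=7.5); the cone at (1.5, 12) is absent (z outside [5.5, 10.5]); the cube at (-1, 4) is present — its section is the full 21×9 rectangle (area 189.00 mm²); After the difference (first − rest): starting from the cone (13.33 mm²), the 21×9 cube at (-1, 4) misses the remaining region (no effect) — area = 13.33 mm². Overall, the cross-section is a single solid region. Net area = 13.33 mm².

13.33 mm²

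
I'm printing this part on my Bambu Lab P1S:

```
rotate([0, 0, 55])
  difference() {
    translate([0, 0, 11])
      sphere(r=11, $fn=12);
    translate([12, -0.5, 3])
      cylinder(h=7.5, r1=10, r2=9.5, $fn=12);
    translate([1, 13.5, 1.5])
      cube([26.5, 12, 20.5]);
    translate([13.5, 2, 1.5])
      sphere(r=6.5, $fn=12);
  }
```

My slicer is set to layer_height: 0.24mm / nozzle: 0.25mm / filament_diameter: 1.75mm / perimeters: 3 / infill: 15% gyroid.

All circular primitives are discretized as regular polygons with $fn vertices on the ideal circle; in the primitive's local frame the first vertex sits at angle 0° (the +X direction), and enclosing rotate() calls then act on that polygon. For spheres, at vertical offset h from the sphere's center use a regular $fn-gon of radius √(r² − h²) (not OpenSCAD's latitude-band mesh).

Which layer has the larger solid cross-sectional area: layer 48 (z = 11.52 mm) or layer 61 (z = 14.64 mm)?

layer 48 (z = 11.52 mm)

Layer 48 (z = 11.52): the r=11 sphere slices to a regular 12-gon of circumradius 10.988 (√(r²−h²) with h=0.52 from center) (area = (12/2)·10.988²·sin(360°/12) = 362.19 mm²); the cone at (12, -0.5) is not intersected at this z (z outside [3, 10.5]); the cube at (1, 13.5) is present — its section is the full 26.5×12 rectangle (area 318.00 mm²); the sphere at (13.5, 2) does not reach this height (|z−center|=10.020 > r=6.5); After the difference (first − rest): starting from the r=11 sphere (362.19 mm²), the 26.5×12 cube at (1, 13.5) misses the remaining region (no effect) — area = 362.19 mm²; (rotated 55° about Z; rotation is an isometry so areas/perimeters/island counts are preserved). So its area = 362.19 mm². Layer 61 (z = 14.64): the r=11 sphere slices to a regular 12-gon of circumradius 10.380 (√(r²−h²) with h=3.64 from center) (area = (12/2)·10.380²·sin(360°/12) = 323.25 mm²); the cone at (12, -0.5) is not intersected at this z (z outside [3, 10.5]); the 26.5×12 cube at (1, 13.5) contributes its full rectangle (area 318.00 mm²); the sphere at (13.5, 2) is not intersected at this z (|z−center|=13.140 > r=6.5); Taking the first minus the rest: starting from the r=11 sphere (323.25 mm²), the 26.5×12 cube at (1, 13.5) misses the remaining region (no effect) — area = 323.25 mm²; (whole slice rotated 55° about Z — lengths, areas and connectivity unchanged). So its area = 323.25 mm². Layer 48 is larger (362.19 vs 323.25 mm²).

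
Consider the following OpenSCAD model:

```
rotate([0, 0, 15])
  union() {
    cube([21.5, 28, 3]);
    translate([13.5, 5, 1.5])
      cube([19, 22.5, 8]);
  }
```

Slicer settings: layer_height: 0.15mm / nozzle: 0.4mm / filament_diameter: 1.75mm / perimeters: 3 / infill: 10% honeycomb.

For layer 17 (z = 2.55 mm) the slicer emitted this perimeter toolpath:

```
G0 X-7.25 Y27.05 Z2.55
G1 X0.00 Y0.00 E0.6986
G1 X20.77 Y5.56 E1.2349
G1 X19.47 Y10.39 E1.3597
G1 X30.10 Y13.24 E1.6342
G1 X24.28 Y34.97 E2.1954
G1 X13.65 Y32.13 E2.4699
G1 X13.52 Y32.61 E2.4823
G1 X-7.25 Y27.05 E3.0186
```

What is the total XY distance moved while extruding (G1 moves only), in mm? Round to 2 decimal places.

Sum the Euclidean lengths of each G1 segment: total = 121.01 mm.

121.01 mm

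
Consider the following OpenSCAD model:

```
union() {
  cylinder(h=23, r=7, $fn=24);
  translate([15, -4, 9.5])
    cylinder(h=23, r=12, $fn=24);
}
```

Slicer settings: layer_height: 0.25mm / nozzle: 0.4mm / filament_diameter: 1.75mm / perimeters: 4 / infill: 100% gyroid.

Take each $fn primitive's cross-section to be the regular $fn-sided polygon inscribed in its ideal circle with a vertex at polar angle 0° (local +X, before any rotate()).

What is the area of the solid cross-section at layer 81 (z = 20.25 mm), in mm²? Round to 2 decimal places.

At z = 20.25 mm: the r=7 cylinder contributes a regular 24-gon of circumradius 7 (area = (24/2)·7.000²·sin(360°/24) = 152.19 mm²); the cylinder at (15, -4): section is a regular 24-gon, circumradius r=12 (area = (24/2)·12.000²·sin(360°/24) = 447.24 mm²); Merging all regions: the regions partially overlap — summed areas 599.42 mm² minus the doubly-counted overlap 23.51 mm² gives 575.92 mm² — area = 575.92 mm². Overall, the cross-section is a single solid region. Net area = 575.92 mm².

575.92 mm²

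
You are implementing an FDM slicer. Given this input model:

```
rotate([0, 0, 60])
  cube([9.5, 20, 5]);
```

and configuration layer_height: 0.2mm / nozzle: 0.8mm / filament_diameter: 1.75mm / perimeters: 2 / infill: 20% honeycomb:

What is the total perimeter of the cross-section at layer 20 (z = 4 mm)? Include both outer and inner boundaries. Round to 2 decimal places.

At z = 4 mm: the cube is present — its section is the full 9.5×20 rectangle (perimeter 59.00 mm); (rotated 60° about Z; rotation is an isometry so areas/perimeters/island counts are preserved). Overall, the cross-section is a single solid region. Total boundary length (outer) = 59.00 mm.

59.00 mm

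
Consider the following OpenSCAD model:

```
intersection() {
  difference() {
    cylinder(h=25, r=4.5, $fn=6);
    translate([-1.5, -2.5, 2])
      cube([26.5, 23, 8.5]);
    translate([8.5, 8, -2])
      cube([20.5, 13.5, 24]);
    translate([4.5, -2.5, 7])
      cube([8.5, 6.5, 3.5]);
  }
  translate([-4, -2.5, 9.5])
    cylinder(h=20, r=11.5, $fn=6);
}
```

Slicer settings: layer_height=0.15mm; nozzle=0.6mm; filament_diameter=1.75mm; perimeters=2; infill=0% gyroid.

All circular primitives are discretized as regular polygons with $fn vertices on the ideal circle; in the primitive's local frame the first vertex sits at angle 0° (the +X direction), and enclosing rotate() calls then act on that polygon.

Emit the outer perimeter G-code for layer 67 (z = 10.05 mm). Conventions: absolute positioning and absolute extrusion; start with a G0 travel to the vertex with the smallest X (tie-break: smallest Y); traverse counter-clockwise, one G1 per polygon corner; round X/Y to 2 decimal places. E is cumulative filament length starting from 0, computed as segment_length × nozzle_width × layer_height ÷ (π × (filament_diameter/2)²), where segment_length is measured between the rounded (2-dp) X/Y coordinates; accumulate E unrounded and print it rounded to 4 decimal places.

At z = 10.05 mm: the r=4.5 cylinder contributes a regular 6-gon of circumradius 4.5; the cube at (-1.5, -2.5) (footprint 26.5×23) is included at this height; the cube at (8.5, 8) is present — its section is the full 20.5×13.5 rectangle; the cube at (4.5, -2.5) is present — its section is the full 8.5×6.5 rectangle; After the difference (first − rest): starting from the r=4.5 cylinder, the 26.5×23 cube at (-1.5, -2.5) partially overlaps it — only the 32.19 mm² overlap (of its 609.50 mm²) is removed, clipping the outline; the 20.5×13.5 cube at (8.5, 8) misses the remaining region (no effect); the 8.5×6.5 cube at (4.5, -2.5) misses the remaining region (no effect) — 1 connected region; the r=11.5 cylinder at (-4, -2.5) contributes a regular 6-gon of circumradius 11.5; Keeping only the common overlap: the result so far lies inside the r=11.5 cylinder at (-4, -2.5), so it is kept whole — 1 connected region. The outline is a single polygon with 7 vertices. Extrusion per mm of travel: 0.6 × 0.15 / (π × 0.875²) = 0.037418. Accumulating E over each segment gives final E = 1.0040.

G0 X-4.50 Y0.00 Z10.05
G1 X-2.25 Y-3.90 E0.1685
G1 X2.25 Y-3.90 E0.3369
G1 X3.06 Y-2.50 E0.3974
G1 X-1.50 Y-2.50 E0.5680
G1 X-1.50 Y3.90 E0.8075
G1 X-2.25 Y3.90 E0.8355
G1 X-4.50 Y0.00 E1.0040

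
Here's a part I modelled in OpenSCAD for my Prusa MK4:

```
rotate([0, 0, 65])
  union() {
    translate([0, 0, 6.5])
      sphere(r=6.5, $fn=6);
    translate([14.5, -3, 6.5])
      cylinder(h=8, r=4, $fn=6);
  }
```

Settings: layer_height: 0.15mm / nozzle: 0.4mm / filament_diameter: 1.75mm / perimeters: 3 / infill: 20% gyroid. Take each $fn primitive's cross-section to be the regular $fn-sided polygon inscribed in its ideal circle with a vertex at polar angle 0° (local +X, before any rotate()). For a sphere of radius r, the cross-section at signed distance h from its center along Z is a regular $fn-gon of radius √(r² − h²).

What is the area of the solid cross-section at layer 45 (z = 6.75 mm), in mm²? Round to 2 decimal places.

At z = 6.75 mm: the r=6.5 sphere slices to a regular 6-gon of circumradius 6.495 (√(r²−h²) with h=0.25 from center) (area = (6/2)·6.495²·sin(360°/6) = 109.61 mm²); the r=4 cylinder at (14.5, -3) contributes a regular 6-gon of circumradius 4 (area = (6/2)·4.000²·sin(360°/6) = 41.57 mm²); Merging all regions: the 2 present regions are separate (no shared area or edge), so areas and boundary lengths simply add and each stays a separate island — area = 151.18 mm²; (whole slice rotated 65° about Z — lengths, areas and connectivity unchanged). Overall, the cross-section has 2 separate islands. Net area = 151.18 mm².

151.18 mm²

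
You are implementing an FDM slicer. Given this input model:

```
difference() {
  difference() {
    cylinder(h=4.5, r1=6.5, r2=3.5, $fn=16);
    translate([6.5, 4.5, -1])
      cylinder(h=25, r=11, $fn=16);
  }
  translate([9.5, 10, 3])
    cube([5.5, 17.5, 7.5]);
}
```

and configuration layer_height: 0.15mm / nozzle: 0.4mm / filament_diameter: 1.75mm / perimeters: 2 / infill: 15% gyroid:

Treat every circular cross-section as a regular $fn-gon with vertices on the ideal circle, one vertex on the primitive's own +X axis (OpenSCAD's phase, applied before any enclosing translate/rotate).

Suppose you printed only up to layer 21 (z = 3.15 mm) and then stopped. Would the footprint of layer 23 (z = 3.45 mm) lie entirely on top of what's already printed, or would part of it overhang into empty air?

entirely on top

Compare the two slices. At z = 3.15: the cone contributes a regular 16-gon of circumradius 4.400 (interpolated between r1=6.5 and r2=3.5 at t=0.700) (area = (16/2)·4.400²·sin(360°/16) = 59.27 mm²); the cylinder at (6.5, 4.5): section is a regular 16-gon, circumradius r=11 (area = (16/2)·11.000²·sin(360°/16) = 370.44 mm²); Taking the first minus the rest: starting from the cone (59.27 mm²), the r=11 cylinder at (6.5, 4.5) partially overlaps it — only the 51.93 mm² overlap (of its 370.44 mm²) is removed, clipping the outline — area = 7.34 mm²; the cube at (9.5, 10) (footprint 5.5×17.5) is included at this height (area 96.25 mm²); Taking the first minus the rest: starting from that combined region (7.34 mm²), the 5.5×17.5 cube at (9.5, 10) misses the remaining region (no effect) — area = 7.34 mm². At z = 3.45: the cone: at t=0.767 of its height the radius interpolates to r₁+(r₂−r₁)t = 4.200, giving a regular 16-gon of that circumradius (area = (16/2)·4.200²·sin(360°/16) = 54.00 mm²); the cylinder at (6.5, 4.5): section is a regular 16-gon, circumradius r=11 (area = (16/2)·11.000²·sin(360°/16) = 370.44 mm²); Subtracting the remaining from the first: starting from the cone (54.00 mm²), the r=11 cylinder at (6.5, 4.5) partially overlaps it — only the 48.36 mm² overlap (of its 370.44 mm²) is removed, clipping the outline — area = 5.64 mm²; the cube at (9.5, 10) (footprint 5.5×17.5) is included at this height (area 96.25 mm²); Subtracting the remaining from the first: starting from the result so far (5.64 mm²), the 5.5×17.5 cube at (9.5, 10) misses the remaining region (no effect) — area = 5.64 mm². Checking containment: the cross-section at z = 3.45 is a subset of the cross-section at z = 3.15.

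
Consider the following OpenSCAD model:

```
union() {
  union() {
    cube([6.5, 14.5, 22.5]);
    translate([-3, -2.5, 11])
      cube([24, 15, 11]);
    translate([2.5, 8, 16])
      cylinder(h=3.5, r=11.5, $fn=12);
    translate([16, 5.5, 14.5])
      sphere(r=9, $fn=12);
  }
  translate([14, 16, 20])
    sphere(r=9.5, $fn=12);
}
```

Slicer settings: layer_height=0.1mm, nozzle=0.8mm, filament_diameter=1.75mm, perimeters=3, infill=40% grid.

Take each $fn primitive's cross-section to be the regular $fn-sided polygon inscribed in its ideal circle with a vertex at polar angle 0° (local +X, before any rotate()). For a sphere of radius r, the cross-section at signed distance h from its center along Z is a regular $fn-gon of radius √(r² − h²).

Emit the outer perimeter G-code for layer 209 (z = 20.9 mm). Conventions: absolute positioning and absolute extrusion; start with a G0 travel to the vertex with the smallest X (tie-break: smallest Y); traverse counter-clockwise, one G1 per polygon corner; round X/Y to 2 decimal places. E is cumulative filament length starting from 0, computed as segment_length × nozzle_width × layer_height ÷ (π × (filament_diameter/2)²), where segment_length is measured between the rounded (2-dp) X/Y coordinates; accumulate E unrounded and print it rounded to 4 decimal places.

At z = 20.9 mm: the cube is present — its section is the full 6.5×14.5 rectangle; the cube at (-3, -2.5) is present — its section is the full 24×15 rectangle; the cylinder at (2.5, 8) is absent (z outside [16, 19.5]); the r=9 sphere at (16, 5.5) contributes a regular 12-gon of circumradius √(9²−6.4²) = 6.328; Taking the union: the regions partially overlap (shared area 195.42 mm²), so overlapping operands fuse into one piece — 1 connected region; the r=9.5 sphere at (14, 16) contributes a regular 12-gon of circumradius √(9.5²−0.9²) = 9.457; Merging all regions: the regions partially overlap (shared area 71.44 mm²), so overlapping operands fuse into one piece — 1 connected region. The outline is a single polygon with 20 vertices. Extrusion per mm of travel: 0.8 × 0.1 / (π × 0.875²) = 0.033260. Accumulating E over each segment gives final E = 3.3144.

G0 X-3.00 Y-2.50 Z20.90
G1 X21.00 Y-2.50 E0.7982
G1 X21.00 Y1.86 E0.9433
G1 X21.48 Y2.34 E0.9658
G1 X22.33 Y5.50 E1.0747
G1 X21.48 Y8.66 E1.1835
G1 X21.00 Y9.14 E1.2061
G1 X21.00 Y10.08 E1.2374
G1 X22.19 Y11.27 E1.2933
G1 X23.46 Y16.00 E1.4562
G1 X22.19 Y20.73 E1.6191
G1 X18.73 Y24.19 E1.7819
G1 X14.00 Y25.46 E1.9448
G1 X9.27 Y24.19 E2.1076
G1 X5.81 Y20.73 E2.2704
G1 X4.54 Y16.00 E2.4333
G1 X4.94 Y14.50 E2.4849
G1 X0.00 Y14.50 E2.6492
G1 X0.00 Y12.50 E2.7157
G1 X-3.00 Y12.50 E2.8155
G1 X-3.00 Y-2.50 E3.3144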